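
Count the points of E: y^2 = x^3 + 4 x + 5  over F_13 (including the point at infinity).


For each x in F_13, count y with y^2 = x^3 + 4 x + 5 mod 13:
  x = 1: RHS = 10, y in [6, 7]  -> 2 point(s)
  x = 7: RHS = 12, y in [5, 8]  -> 2 point(s)
  x = 8: RHS = 3, y in [4, 9]  -> 2 point(s)
  x = 9: RHS = 3, y in [4, 9]  -> 2 point(s)
  x = 12: RHS = 0, y in [0]  -> 1 point(s)
Affine points: 9. Add the point at infinity: total = 10.

#E(F_13) = 10


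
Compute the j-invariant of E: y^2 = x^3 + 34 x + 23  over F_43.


Delta = -16(4 a^3 + 27 b^2) mod 43 = 18
-1728 * (4 a)^3 = -1728 * (4*34)^3 mod 43 = 8
j = 8 * 18^(-1) mod 43 = 10

j = 10 (mod 43)


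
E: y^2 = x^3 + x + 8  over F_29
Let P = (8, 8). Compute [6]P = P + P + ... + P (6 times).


k = 6 = 110_2 (binary, LSB first: 011)
Double-and-add from P = (8, 8):
  bit 0 = 0: acc unchanged = O
  bit 1 = 1: acc = O + (22, 8) = (22, 8)
  bit 2 = 1: acc = (22, 8) + (18, 0) = (22, 21)

6P = (22, 21)


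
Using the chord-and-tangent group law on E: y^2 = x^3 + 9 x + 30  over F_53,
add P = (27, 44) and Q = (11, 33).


P != Q, so use the chord formula.
s = (y2 - y1) / (x2 - x1) = (42) / (37) mod 53 = 4
x3 = s^2 - x1 - x2 mod 53 = 4^2 - 27 - 11 = 31
y3 = s (x1 - x3) - y1 mod 53 = 4 * (27 - 31) - 44 = 46

P + Q = (31, 46)


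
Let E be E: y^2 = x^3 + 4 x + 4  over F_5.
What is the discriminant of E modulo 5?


4 a^3 + 27 b^2 = 4*4^3 + 27*4^2 = 256 + 432 = 688
Delta = -16 * (688) = -11008
Delta mod 5 = 2

Delta = 2 (mod 5)


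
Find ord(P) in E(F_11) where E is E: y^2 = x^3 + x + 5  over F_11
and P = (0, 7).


Compute successive multiples of P until we hit O:
  1P = (0, 7)
  2P = (5, 6)
  3P = (10, 6)
  4P = (2, 2)
  5P = (7, 5)
  6P = (7, 6)
  7P = (2, 9)
  8P = (10, 5)
  ... (continuing to 11P)
  11P = O

ord(P) = 11


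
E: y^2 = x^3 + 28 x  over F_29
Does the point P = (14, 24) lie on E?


Check whether y^2 = x^3 + 28 x + 0 (mod 29) for (x, y) = (14, 24).
LHS: y^2 = 24^2 mod 29 = 25
RHS: x^3 + 28 x + 0 = 14^3 + 28*14 + 0 mod 29 = 4
LHS != RHS

No, not on the curve


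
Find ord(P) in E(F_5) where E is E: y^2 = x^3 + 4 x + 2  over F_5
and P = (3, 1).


Compute successive multiples of P until we hit O:
  1P = (3, 1)
  2P = (3, 4)
  3P = O

ord(P) = 3


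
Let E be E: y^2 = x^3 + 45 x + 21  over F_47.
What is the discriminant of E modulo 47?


4 a^3 + 27 b^2 = 4*45^3 + 27*21^2 = 364500 + 11907 = 376407
Delta = -16 * (376407) = -6022512
Delta mod 47 = 21

Delta = 21 (mod 47)


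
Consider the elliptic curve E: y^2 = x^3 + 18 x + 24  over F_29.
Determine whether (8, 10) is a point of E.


Check whether y^2 = x^3 + 18 x + 24 (mod 29) for (x, y) = (8, 10).
LHS: y^2 = 10^2 mod 29 = 13
RHS: x^3 + 18 x + 24 = 8^3 + 18*8 + 24 mod 29 = 13
LHS = RHS

Yes, on the curve


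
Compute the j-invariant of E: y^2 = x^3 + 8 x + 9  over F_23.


Delta = -16(4 a^3 + 27 b^2) mod 23 = 21
-1728 * (4 a)^3 = -1728 * (4*8)^3 mod 23 = 21
j = 21 * 21^(-1) mod 23 = 1

j = 1 (mod 23)


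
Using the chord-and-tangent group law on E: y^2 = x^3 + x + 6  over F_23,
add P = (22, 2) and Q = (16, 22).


P != Q, so use the chord formula.
s = (y2 - y1) / (x2 - x1) = (20) / (17) mod 23 = 12
x3 = s^2 - x1 - x2 mod 23 = 12^2 - 22 - 16 = 14
y3 = s (x1 - x3) - y1 mod 23 = 12 * (22 - 14) - 2 = 2

P + Q = (14, 2)


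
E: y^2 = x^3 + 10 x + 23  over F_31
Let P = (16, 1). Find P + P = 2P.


Doubling: s = (3 x1^2 + a) / (2 y1)
s = (3*16^2 + 10) / (2*1) mod 31 = 17
x3 = s^2 - 2 x1 mod 31 = 17^2 - 2*16 = 9
y3 = s (x1 - x3) - y1 mod 31 = 17 * (16 - 9) - 1 = 25

2P = (9, 25)


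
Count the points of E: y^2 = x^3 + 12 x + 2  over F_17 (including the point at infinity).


For each x in F_17, count y with y^2 = x^3 + 12 x + 2 mod 17:
  x = 0: RHS = 2, y in [6, 11]  -> 2 point(s)
  x = 1: RHS = 15, y in [7, 10]  -> 2 point(s)
  x = 2: RHS = 0, y in [0]  -> 1 point(s)
  x = 5: RHS = 0, y in [0]  -> 1 point(s)
  x = 6: RHS = 1, y in [1, 16]  -> 2 point(s)
  x = 7: RHS = 4, y in [2, 15]  -> 2 point(s)
  x = 8: RHS = 15, y in [7, 10]  -> 2 point(s)
  x = 10: RHS = 0, y in [0]  -> 1 point(s)
  x = 12: RHS = 4, y in [2, 15]  -> 2 point(s)
  x = 13: RHS = 9, y in [3, 14]  -> 2 point(s)
  x = 15: RHS = 4, y in [2, 15]  -> 2 point(s)
Affine points: 19. Add the point at infinity: total = 20.

#E(F_17) = 20


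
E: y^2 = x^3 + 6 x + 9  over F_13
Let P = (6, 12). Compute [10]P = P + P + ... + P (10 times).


k = 10 = 1010_2 (binary, LSB first: 0101)
Double-and-add from P = (6, 12):
  bit 0 = 0: acc unchanged = O
  bit 1 = 1: acc = O + (0, 10) = (0, 10)
  bit 2 = 0: acc unchanged = (0, 10)
  bit 3 = 1: acc = (0, 10) + (8, 6) = (2, 4)

10P = (2, 4)


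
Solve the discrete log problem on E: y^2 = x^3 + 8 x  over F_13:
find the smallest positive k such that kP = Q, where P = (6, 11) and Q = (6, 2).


Enumerate multiples of P until we hit Q = (6, 2):
  1P = (6, 11)
  2P = (10, 1)
  3P = (0, 0)
  4P = (10, 12)
  5P = (6, 2)
Match found at i = 5.

k = 5


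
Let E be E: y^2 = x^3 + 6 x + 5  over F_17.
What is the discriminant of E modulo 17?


4 a^3 + 27 b^2 = 4*6^3 + 27*5^2 = 864 + 675 = 1539
Delta = -16 * (1539) = -24624
Delta mod 17 = 9

Delta = 9 (mod 17)


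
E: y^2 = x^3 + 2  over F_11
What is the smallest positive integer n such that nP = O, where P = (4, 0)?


Compute successive multiples of P until we hit O:
  1P = (4, 0)
  2P = O

ord(P) = 2


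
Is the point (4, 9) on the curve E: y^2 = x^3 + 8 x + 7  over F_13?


Check whether y^2 = x^3 + 8 x + 7 (mod 13) for (x, y) = (4, 9).
LHS: y^2 = 9^2 mod 13 = 3
RHS: x^3 + 8 x + 7 = 4^3 + 8*4 + 7 mod 13 = 12
LHS != RHS

No, not on the curve


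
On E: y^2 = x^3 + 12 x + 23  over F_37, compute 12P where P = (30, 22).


k = 12 = 1100_2 (binary, LSB first: 0011)
Double-and-add from P = (30, 22):
  bit 0 = 0: acc unchanged = O
  bit 1 = 0: acc unchanged = O
  bit 2 = 1: acc = O + (29, 9) = (29, 9)
  bit 3 = 1: acc = (29, 9) + (17, 16) = (25, 1)

12P = (25, 1)


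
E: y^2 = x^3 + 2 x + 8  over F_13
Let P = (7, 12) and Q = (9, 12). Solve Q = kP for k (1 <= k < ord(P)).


Enumerate multiples of P until we hit Q = (9, 12):
  1P = (7, 12)
  2P = (8, 4)
  3P = (10, 12)
  4P = (9, 1)
  5P = (11, 10)
  6P = (5, 0)
  7P = (11, 3)
  8P = (9, 12)
Match found at i = 8.

k = 8


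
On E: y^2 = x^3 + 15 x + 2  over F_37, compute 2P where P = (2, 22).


Doubling: s = (3 x1^2 + a) / (2 y1)
s = (3*2^2 + 15) / (2*22) mod 37 = 25
x3 = s^2 - 2 x1 mod 37 = 25^2 - 2*2 = 29
y3 = s (x1 - x3) - y1 mod 37 = 25 * (2 - 29) - 22 = 6

2P = (29, 6)


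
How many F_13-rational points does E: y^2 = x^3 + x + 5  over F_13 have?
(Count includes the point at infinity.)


For each x in F_13, count y with y^2 = x^3 + 1 x + 5 mod 13:
  x = 3: RHS = 9, y in [3, 10]  -> 2 point(s)
  x = 7: RHS = 4, y in [2, 11]  -> 2 point(s)
  x = 10: RHS = 1, y in [1, 12]  -> 2 point(s)
  x = 12: RHS = 3, y in [4, 9]  -> 2 point(s)
Affine points: 8. Add the point at infinity: total = 9.

#E(F_13) = 9


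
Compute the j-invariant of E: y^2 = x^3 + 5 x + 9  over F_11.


Delta = -16(4 a^3 + 27 b^2) mod 11 = 7
-1728 * (4 a)^3 = -1728 * (4*5)^3 mod 11 = 8
j = 8 * 7^(-1) mod 11 = 9

j = 9 (mod 11)


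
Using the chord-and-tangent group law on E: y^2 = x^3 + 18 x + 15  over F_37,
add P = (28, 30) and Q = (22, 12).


P != Q, so use the chord formula.
s = (y2 - y1) / (x2 - x1) = (19) / (31) mod 37 = 3
x3 = s^2 - x1 - x2 mod 37 = 3^2 - 28 - 22 = 33
y3 = s (x1 - x3) - y1 mod 37 = 3 * (28 - 33) - 30 = 29

P + Q = (33, 29)


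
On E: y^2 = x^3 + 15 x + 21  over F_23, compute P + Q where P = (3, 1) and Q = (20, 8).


P != Q, so use the chord formula.
s = (y2 - y1) / (x2 - x1) = (7) / (17) mod 23 = 18
x3 = s^2 - x1 - x2 mod 23 = 18^2 - 3 - 20 = 2
y3 = s (x1 - x3) - y1 mod 23 = 18 * (3 - 2) - 1 = 17

P + Q = (2, 17)


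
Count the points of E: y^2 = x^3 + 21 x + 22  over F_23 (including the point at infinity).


For each x in F_23, count y with y^2 = x^3 + 21 x + 22 mod 23:
  x = 2: RHS = 3, y in [7, 16]  -> 2 point(s)
  x = 4: RHS = 9, y in [3, 20]  -> 2 point(s)
  x = 7: RHS = 6, y in [11, 12]  -> 2 point(s)
  x = 8: RHS = 12, y in [9, 14]  -> 2 point(s)
  x = 10: RHS = 13, y in [6, 17]  -> 2 point(s)
  x = 12: RHS = 1, y in [1, 22]  -> 2 point(s)
  x = 13: RHS = 8, y in [10, 13]  -> 2 point(s)
  x = 14: RHS = 1, y in [1, 22]  -> 2 point(s)
  x = 15: RHS = 9, y in [3, 20]  -> 2 point(s)
  x = 17: RHS = 2, y in [5, 18]  -> 2 point(s)
  x = 19: RHS = 12, y in [9, 14]  -> 2 point(s)
  x = 20: RHS = 1, y in [1, 22]  -> 2 point(s)
  x = 21: RHS = 18, y in [8, 15]  -> 2 point(s)
  x = 22: RHS = 0, y in [0]  -> 1 point(s)
Affine points: 27. Add the point at infinity: total = 28.

#E(F_23) = 28


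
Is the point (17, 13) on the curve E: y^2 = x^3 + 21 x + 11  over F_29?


Check whether y^2 = x^3 + 21 x + 11 (mod 29) for (x, y) = (17, 13).
LHS: y^2 = 13^2 mod 29 = 24
RHS: x^3 + 21 x + 11 = 17^3 + 21*17 + 11 mod 29 = 3
LHS != RHS

No, not on the curve


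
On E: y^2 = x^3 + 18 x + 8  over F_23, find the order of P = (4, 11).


Compute successive multiples of P until we hit O:
  1P = (4, 11)
  2P = (1, 21)
  3P = (1, 2)
  4P = (4, 12)
  5P = O

ord(P) = 5


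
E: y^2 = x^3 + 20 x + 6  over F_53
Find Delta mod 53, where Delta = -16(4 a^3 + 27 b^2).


4 a^3 + 27 b^2 = 4*20^3 + 27*6^2 = 32000 + 972 = 32972
Delta = -16 * (32972) = -527552
Delta mod 53 = 10

Delta = 10 (mod 53)


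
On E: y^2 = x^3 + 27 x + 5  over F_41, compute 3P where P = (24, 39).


k = 3 = 11_2 (binary, LSB first: 11)
Double-and-add from P = (24, 39):
  bit 0 = 1: acc = O + (24, 39) = (24, 39)
  bit 1 = 1: acc = (24, 39) + (38, 15) = (38, 26)

3P = (38, 26)


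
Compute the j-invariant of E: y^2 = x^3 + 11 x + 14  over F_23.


Delta = -16(4 a^3 + 27 b^2) mod 23 = 22
-1728 * (4 a)^3 = -1728 * (4*11)^3 mod 23 = 1
j = 1 * 22^(-1) mod 23 = 22

j = 22 (mod 23)


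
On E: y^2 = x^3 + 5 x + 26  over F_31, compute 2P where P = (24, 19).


Doubling: s = (3 x1^2 + a) / (2 y1)
s = (3*24^2 + 5) / (2*19) mod 31 = 4
x3 = s^2 - 2 x1 mod 31 = 4^2 - 2*24 = 30
y3 = s (x1 - x3) - y1 mod 31 = 4 * (24 - 30) - 19 = 19

2P = (30, 19)


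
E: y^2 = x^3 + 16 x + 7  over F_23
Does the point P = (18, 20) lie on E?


Check whether y^2 = x^3 + 16 x + 7 (mod 23) for (x, y) = (18, 20).
LHS: y^2 = 20^2 mod 23 = 9
RHS: x^3 + 16 x + 7 = 18^3 + 16*18 + 7 mod 23 = 9
LHS = RHS

Yes, on the curve


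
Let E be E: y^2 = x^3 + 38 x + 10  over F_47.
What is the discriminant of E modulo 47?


4 a^3 + 27 b^2 = 4*38^3 + 27*10^2 = 219488 + 2700 = 222188
Delta = -16 * (222188) = -3555008
Delta mod 47 = 25

Delta = 25 (mod 47)


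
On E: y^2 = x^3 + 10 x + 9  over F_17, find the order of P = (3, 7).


Compute successive multiples of P until we hit O:
  1P = (3, 7)
  2P = (12, 2)
  3P = (0, 14)
  4P = (10, 15)
  5P = (6, 9)
  6P = (16, 7)
  7P = (15, 10)
  8P = (15, 7)
  ... (continuing to 15P)
  15P = O

ord(P) = 15


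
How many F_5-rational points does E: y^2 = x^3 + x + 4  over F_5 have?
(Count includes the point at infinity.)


For each x in F_5, count y with y^2 = x^3 + 1 x + 4 mod 5:
  x = 0: RHS = 4, y in [2, 3]  -> 2 point(s)
  x = 1: RHS = 1, y in [1, 4]  -> 2 point(s)
  x = 2: RHS = 4, y in [2, 3]  -> 2 point(s)
  x = 3: RHS = 4, y in [2, 3]  -> 2 point(s)
Affine points: 8. Add the point at infinity: total = 9.

#E(F_5) = 9


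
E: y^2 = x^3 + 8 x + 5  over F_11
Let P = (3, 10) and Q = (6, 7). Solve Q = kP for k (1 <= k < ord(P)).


Enumerate multiples of P until we hit Q = (6, 7):
  1P = (3, 10)
  2P = (6, 4)
  3P = (6, 7)
Match found at i = 3.

k = 3


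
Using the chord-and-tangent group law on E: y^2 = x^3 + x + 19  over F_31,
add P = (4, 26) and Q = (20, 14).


P != Q, so use the chord formula.
s = (y2 - y1) / (x2 - x1) = (19) / (16) mod 31 = 7
x3 = s^2 - x1 - x2 mod 31 = 7^2 - 4 - 20 = 25
y3 = s (x1 - x3) - y1 mod 31 = 7 * (4 - 25) - 26 = 13

P + Q = (25, 13)


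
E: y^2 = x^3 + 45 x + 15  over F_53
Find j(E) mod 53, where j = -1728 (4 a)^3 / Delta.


Delta = -16(4 a^3 + 27 b^2) mod 53 = 16
-1728 * (4 a)^3 = -1728 * (4*45)^3 mod 53 = 24
j = 24 * 16^(-1) mod 53 = 28

j = 28 (mod 53)


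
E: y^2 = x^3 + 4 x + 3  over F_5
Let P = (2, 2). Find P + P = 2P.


Doubling: s = (3 x1^2 + a) / (2 y1)
s = (3*2^2 + 4) / (2*2) mod 5 = 4
x3 = s^2 - 2 x1 mod 5 = 4^2 - 2*2 = 2
y3 = s (x1 - x3) - y1 mod 5 = 4 * (2 - 2) - 2 = 3

2P = (2, 3)


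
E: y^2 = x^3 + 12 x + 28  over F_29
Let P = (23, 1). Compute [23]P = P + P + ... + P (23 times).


k = 23 = 10111_2 (binary, LSB first: 11101)
Double-and-add from P = (23, 1):
  bit 0 = 1: acc = O + (23, 1) = (23, 1)
  bit 1 = 1: acc = (23, 1) + (16, 13) = (3, 2)
  bit 2 = 1: acc = (3, 2) + (27, 5) = (4, 16)
  bit 3 = 0: acc unchanged = (4, 16)
  bit 4 = 1: acc = (4, 16) + (26, 20) = (23, 28)

23P = (23, 28)


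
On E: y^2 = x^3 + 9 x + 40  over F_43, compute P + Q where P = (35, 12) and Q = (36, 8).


P != Q, so use the chord formula.
s = (y2 - y1) / (x2 - x1) = (39) / (1) mod 43 = 39
x3 = s^2 - x1 - x2 mod 43 = 39^2 - 35 - 36 = 31
y3 = s (x1 - x3) - y1 mod 43 = 39 * (35 - 31) - 12 = 15

P + Q = (31, 15)


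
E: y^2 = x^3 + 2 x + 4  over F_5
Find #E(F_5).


For each x in F_5, count y with y^2 = x^3 + 2 x + 4 mod 5:
  x = 0: RHS = 4, y in [2, 3]  -> 2 point(s)
  x = 2: RHS = 1, y in [1, 4]  -> 2 point(s)
  x = 4: RHS = 1, y in [1, 4]  -> 2 point(s)
Affine points: 6. Add the point at infinity: total = 7.

#E(F_5) = 7


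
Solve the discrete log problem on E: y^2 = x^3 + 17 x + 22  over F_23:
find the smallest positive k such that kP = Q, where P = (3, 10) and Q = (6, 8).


Enumerate multiples of P until we hit Q = (6, 8):
  1P = (3, 10)
  2P = (20, 17)
  3P = (2, 8)
  4P = (22, 21)
  5P = (7, 1)
  6P = (8, 7)
  7P = (5, 5)
  8P = (4, 4)
  9P = (6, 8)
Match found at i = 9.

k = 9


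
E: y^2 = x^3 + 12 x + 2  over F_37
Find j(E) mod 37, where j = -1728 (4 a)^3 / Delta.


Delta = -16(4 a^3 + 27 b^2) mod 37 = 12
-1728 * (4 a)^3 = -1728 * (4*12)^3 mod 37 = 26
j = 26 * 12^(-1) mod 37 = 33

j = 33 (mod 37)


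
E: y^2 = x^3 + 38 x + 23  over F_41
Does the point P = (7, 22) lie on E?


Check whether y^2 = x^3 + 38 x + 23 (mod 41) for (x, y) = (7, 22).
LHS: y^2 = 22^2 mod 41 = 33
RHS: x^3 + 38 x + 23 = 7^3 + 38*7 + 23 mod 41 = 17
LHS != RHS

No, not on the curve


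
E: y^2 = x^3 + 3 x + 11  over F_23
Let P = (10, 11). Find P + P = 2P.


Doubling: s = (3 x1^2 + a) / (2 y1)
s = (3*10^2 + 3) / (2*11) mod 23 = 19
x3 = s^2 - 2 x1 mod 23 = 19^2 - 2*10 = 19
y3 = s (x1 - x3) - y1 mod 23 = 19 * (10 - 19) - 11 = 2

2P = (19, 2)


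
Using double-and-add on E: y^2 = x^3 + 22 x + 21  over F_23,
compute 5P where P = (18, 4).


k = 5 = 101_2 (binary, LSB first: 101)
Double-and-add from P = (18, 4):
  bit 0 = 1: acc = O + (18, 4) = (18, 4)
  bit 1 = 0: acc unchanged = (18, 4)
  bit 2 = 1: acc = (18, 4) + (17, 15) = (17, 8)

5P = (17, 8)


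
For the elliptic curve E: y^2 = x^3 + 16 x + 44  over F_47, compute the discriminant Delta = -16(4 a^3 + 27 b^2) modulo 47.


4 a^3 + 27 b^2 = 4*16^3 + 27*44^2 = 16384 + 52272 = 68656
Delta = -16 * (68656) = -1098496
Delta mod 47 = 35

Delta = 35 (mod 47)


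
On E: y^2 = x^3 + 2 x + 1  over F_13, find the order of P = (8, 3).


Compute successive multiples of P until we hit O:
  1P = (8, 3)
  2P = (1, 11)
  3P = (0, 12)
  4P = (2, 0)
  5P = (0, 1)
  6P = (1, 2)
  7P = (8, 10)
  8P = O

ord(P) = 8


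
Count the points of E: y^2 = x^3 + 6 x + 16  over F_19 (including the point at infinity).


For each x in F_19, count y with y^2 = x^3 + 6 x + 16 mod 19:
  x = 0: RHS = 16, y in [4, 15]  -> 2 point(s)
  x = 1: RHS = 4, y in [2, 17]  -> 2 point(s)
  x = 2: RHS = 17, y in [6, 13]  -> 2 point(s)
  x = 3: RHS = 4, y in [2, 17]  -> 2 point(s)
  x = 4: RHS = 9, y in [3, 16]  -> 2 point(s)
  x = 5: RHS = 0, y in [0]  -> 1 point(s)
  x = 8: RHS = 6, y in [5, 14]  -> 2 point(s)
  x = 9: RHS = 1, y in [1, 18]  -> 2 point(s)
  x = 11: RHS = 7, y in [8, 11]  -> 2 point(s)
  x = 12: RHS = 11, y in [7, 12]  -> 2 point(s)
  x = 13: RHS = 11, y in [7, 12]  -> 2 point(s)
  x = 15: RHS = 4, y in [2, 17]  -> 2 point(s)
  x = 16: RHS = 9, y in [3, 16]  -> 2 point(s)
  x = 18: RHS = 9, y in [3, 16]  -> 2 point(s)
Affine points: 27. Add the point at infinity: total = 28.

#E(F_19) = 28


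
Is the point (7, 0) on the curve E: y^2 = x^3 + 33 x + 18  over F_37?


Check whether y^2 = x^3 + 33 x + 18 (mod 37) for (x, y) = (7, 0).
LHS: y^2 = 0^2 mod 37 = 0
RHS: x^3 + 33 x + 18 = 7^3 + 33*7 + 18 mod 37 = 0
LHS = RHS

Yes, on the curve


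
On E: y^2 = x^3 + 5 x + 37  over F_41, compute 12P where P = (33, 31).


k = 12 = 1100_2 (binary, LSB first: 0011)
Double-and-add from P = (33, 31):
  bit 0 = 0: acc unchanged = O
  bit 1 = 0: acc unchanged = O
  bit 2 = 1: acc = O + (32, 40) = (32, 40)
  bit 3 = 1: acc = (32, 40) + (19, 29) = (6, 23)

12P = (6, 23)


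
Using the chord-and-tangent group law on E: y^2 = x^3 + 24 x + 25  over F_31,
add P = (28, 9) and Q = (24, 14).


P != Q, so use the chord formula.
s = (y2 - y1) / (x2 - x1) = (5) / (27) mod 31 = 22
x3 = s^2 - x1 - x2 mod 31 = 22^2 - 28 - 24 = 29
y3 = s (x1 - x3) - y1 mod 31 = 22 * (28 - 29) - 9 = 0

P + Q = (29, 0)


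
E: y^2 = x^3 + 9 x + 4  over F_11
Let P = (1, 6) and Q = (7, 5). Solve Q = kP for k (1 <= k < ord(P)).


Enumerate multiples of P until we hit Q = (7, 5):
  1P = (1, 6)
  2P = (10, 7)
  3P = (3, 6)
  4P = (7, 5)
Match found at i = 4.

k = 4


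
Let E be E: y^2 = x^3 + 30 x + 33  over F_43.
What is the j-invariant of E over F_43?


Delta = -16(4 a^3 + 27 b^2) mod 43 = 13
-1728 * (4 a)^3 = -1728 * (4*30)^3 mod 43 = 27
j = 27 * 13^(-1) mod 43 = 12

j = 12 (mod 43)


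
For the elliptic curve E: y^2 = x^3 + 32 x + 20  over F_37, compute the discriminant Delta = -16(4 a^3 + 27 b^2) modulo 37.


4 a^3 + 27 b^2 = 4*32^3 + 27*20^2 = 131072 + 10800 = 141872
Delta = -16 * (141872) = -2269952
Delta mod 37 = 35

Delta = 35 (mod 37)


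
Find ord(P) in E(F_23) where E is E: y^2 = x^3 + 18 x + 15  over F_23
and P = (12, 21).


Compute successive multiples of P until we hit O:
  1P = (12, 21)
  2P = (11, 16)
  3P = (2, 6)
  4P = (17, 6)
  5P = (3, 21)
  6P = (8, 2)
  7P = (4, 17)
  8P = (13, 13)
  ... (continuing to 28P)
  28P = O

ord(P) = 28


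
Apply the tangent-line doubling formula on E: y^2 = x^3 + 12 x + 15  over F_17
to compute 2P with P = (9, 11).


Doubling: s = (3 x1^2 + a) / (2 y1)
s = (3*9^2 + 12) / (2*11) mod 17 = 0
x3 = s^2 - 2 x1 mod 17 = 0^2 - 2*9 = 16
y3 = s (x1 - x3) - y1 mod 17 = 0 * (9 - 16) - 11 = 6

2P = (16, 6)


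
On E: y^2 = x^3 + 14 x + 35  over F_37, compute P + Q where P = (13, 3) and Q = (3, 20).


P != Q, so use the chord formula.
s = (y2 - y1) / (x2 - x1) = (17) / (27) mod 37 = 2
x3 = s^2 - x1 - x2 mod 37 = 2^2 - 13 - 3 = 25
y3 = s (x1 - x3) - y1 mod 37 = 2 * (13 - 25) - 3 = 10

P + Q = (25, 10)


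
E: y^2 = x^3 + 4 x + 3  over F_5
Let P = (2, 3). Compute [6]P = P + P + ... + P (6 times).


k = 6 = 110_2 (binary, LSB first: 011)
Double-and-add from P = (2, 3):
  bit 0 = 0: acc unchanged = O
  bit 1 = 1: acc = O + (2, 2) = (2, 2)
  bit 2 = 1: acc = (2, 2) + (2, 3) = O

6P = O


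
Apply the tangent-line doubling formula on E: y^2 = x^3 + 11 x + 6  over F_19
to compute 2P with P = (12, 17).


Doubling: s = (3 x1^2 + a) / (2 y1)
s = (3*12^2 + 11) / (2*17) mod 19 = 8
x3 = s^2 - 2 x1 mod 19 = 8^2 - 2*12 = 2
y3 = s (x1 - x3) - y1 mod 19 = 8 * (12 - 2) - 17 = 6

2P = (2, 6)


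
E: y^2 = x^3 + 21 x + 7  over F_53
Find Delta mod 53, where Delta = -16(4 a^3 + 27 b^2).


4 a^3 + 27 b^2 = 4*21^3 + 27*7^2 = 37044 + 1323 = 38367
Delta = -16 * (38367) = -613872
Delta mod 53 = 27

Delta = 27 (mod 53)


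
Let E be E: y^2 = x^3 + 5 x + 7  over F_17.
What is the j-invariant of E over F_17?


Delta = -16(4 a^3 + 27 b^2) mod 17 = 4
-1728 * (4 a)^3 = -1728 * (4*5)^3 mod 17 = 9
j = 9 * 4^(-1) mod 17 = 15

j = 15 (mod 17)


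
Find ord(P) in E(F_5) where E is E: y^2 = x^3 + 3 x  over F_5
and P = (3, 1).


Compute successive multiples of P until we hit O:
  1P = (3, 1)
  2P = (4, 4)
  3P = (2, 2)
  4P = (1, 2)
  5P = (0, 0)
  6P = (1, 3)
  7P = (2, 3)
  8P = (4, 1)
  ... (continuing to 10P)
  10P = O

ord(P) = 10


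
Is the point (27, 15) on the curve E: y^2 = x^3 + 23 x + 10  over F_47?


Check whether y^2 = x^3 + 23 x + 10 (mod 47) for (x, y) = (27, 15).
LHS: y^2 = 15^2 mod 47 = 37
RHS: x^3 + 23 x + 10 = 27^3 + 23*27 + 10 mod 47 = 10
LHS != RHS

No, not on the curve


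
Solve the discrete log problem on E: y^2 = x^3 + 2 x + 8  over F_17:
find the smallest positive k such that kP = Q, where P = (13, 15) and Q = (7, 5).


Enumerate multiples of P until we hit Q = (7, 5):
  1P = (13, 15)
  2P = (7, 12)
  3P = (10, 12)
  4P = (12, 3)
  5P = (0, 5)
  6P = (6, 10)
  7P = (11, 1)
  8P = (8, 3)
  9P = (14, 3)
  10P = (15, 9)
  11P = (15, 8)
  12P = (14, 14)
  13P = (8, 14)
  14P = (11, 16)
  15P = (6, 7)
  16P = (0, 12)
  17P = (12, 14)
  18P = (10, 5)
  19P = (7, 5)
Match found at i = 19.

k = 19


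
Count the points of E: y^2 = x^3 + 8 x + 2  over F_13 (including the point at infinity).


For each x in F_13, count y with y^2 = x^3 + 8 x + 2 mod 13:
  x = 2: RHS = 0, y in [0]  -> 1 point(s)
  x = 3: RHS = 1, y in [1, 12]  -> 2 point(s)
  x = 9: RHS = 10, y in [6, 7]  -> 2 point(s)
  x = 10: RHS = 3, y in [4, 9]  -> 2 point(s)
  x = 11: RHS = 4, y in [2, 11]  -> 2 point(s)
Affine points: 9. Add the point at infinity: total = 10.

#E(F_13) = 10


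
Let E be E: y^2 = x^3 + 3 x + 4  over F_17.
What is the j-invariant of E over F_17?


Delta = -16(4 a^3 + 27 b^2) mod 17 = 13
-1728 * (4 a)^3 = -1728 * (4*3)^3 mod 17 = 15
j = 15 * 13^(-1) mod 17 = 9

j = 9 (mod 17)


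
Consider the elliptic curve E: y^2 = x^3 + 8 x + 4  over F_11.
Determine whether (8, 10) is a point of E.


Check whether y^2 = x^3 + 8 x + 4 (mod 11) for (x, y) = (8, 10).
LHS: y^2 = 10^2 mod 11 = 1
RHS: x^3 + 8 x + 4 = 8^3 + 8*8 + 4 mod 11 = 8
LHS != RHS

No, not on the curve


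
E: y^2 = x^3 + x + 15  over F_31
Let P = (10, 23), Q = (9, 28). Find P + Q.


P != Q, so use the chord formula.
s = (y2 - y1) / (x2 - x1) = (5) / (30) mod 31 = 26
x3 = s^2 - x1 - x2 mod 31 = 26^2 - 10 - 9 = 6
y3 = s (x1 - x3) - y1 mod 31 = 26 * (10 - 6) - 23 = 19

P + Q = (6, 19)


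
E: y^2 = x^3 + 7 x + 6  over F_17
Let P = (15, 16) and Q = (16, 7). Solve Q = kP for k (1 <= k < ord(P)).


Enumerate multiples of P until we hit Q = (16, 7):
  1P = (15, 16)
  2P = (5, 8)
  3P = (16, 7)
Match found at i = 3.

k = 3


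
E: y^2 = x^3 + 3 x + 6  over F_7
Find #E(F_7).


For each x in F_7, count y with y^2 = x^3 + 3 x + 6 mod 7:
  x = 3: RHS = 0, y in [0]  -> 1 point(s)
  x = 6: RHS = 2, y in [3, 4]  -> 2 point(s)
Affine points: 3. Add the point at infinity: total = 4.

#E(F_7) = 4


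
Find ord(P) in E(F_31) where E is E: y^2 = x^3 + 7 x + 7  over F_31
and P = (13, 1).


Compute successive multiples of P until we hit O:
  1P = (13, 1)
  2P = (24, 24)
  3P = (14, 11)
  4P = (11, 19)
  5P = (26, 23)
  6P = (0, 21)
  7P = (20, 5)
  8P = (23, 11)
  ... (continuing to 23P)
  23P = O

ord(P) = 23


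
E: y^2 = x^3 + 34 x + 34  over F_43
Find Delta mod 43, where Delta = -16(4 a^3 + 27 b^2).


4 a^3 + 27 b^2 = 4*34^3 + 27*34^2 = 157216 + 31212 = 188428
Delta = -16 * (188428) = -3014848
Delta mod 43 = 11

Delta = 11 (mod 43)


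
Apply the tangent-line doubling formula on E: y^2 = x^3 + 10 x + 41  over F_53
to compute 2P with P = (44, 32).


Doubling: s = (3 x1^2 + a) / (2 y1)
s = (3*44^2 + 10) / (2*32) mod 53 = 23
x3 = s^2 - 2 x1 mod 53 = 23^2 - 2*44 = 17
y3 = s (x1 - x3) - y1 mod 53 = 23 * (44 - 17) - 32 = 6

2P = (17, 6)


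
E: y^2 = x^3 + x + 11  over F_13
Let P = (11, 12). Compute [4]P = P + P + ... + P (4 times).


k = 4 = 100_2 (binary, LSB first: 001)
Double-and-add from P = (11, 12):
  bit 0 = 0: acc unchanged = O
  bit 1 = 0: acc unchanged = O
  bit 2 = 1: acc = O + (4, 12) = (4, 12)

4P = (4, 12)


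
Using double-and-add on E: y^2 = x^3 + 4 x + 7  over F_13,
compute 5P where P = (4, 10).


k = 5 = 101_2 (binary, LSB first: 101)
Double-and-add from P = (4, 10):
  bit 0 = 1: acc = O + (4, 10) = (4, 10)
  bit 1 = 0: acc unchanged = (4, 10)
  bit 2 = 1: acc = (4, 10) + (7, 1) = (11, 11)

5P = (11, 11)


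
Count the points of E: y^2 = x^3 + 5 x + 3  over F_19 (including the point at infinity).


For each x in F_19, count y with y^2 = x^3 + 5 x + 3 mod 19:
  x = 1: RHS = 9, y in [3, 16]  -> 2 point(s)
  x = 3: RHS = 7, y in [8, 11]  -> 2 point(s)
  x = 4: RHS = 11, y in [7, 12]  -> 2 point(s)
  x = 5: RHS = 1, y in [1, 18]  -> 2 point(s)
  x = 7: RHS = 1, y in [1, 18]  -> 2 point(s)
  x = 8: RHS = 4, y in [2, 17]  -> 2 point(s)
  x = 9: RHS = 17, y in [6, 13]  -> 2 point(s)
  x = 12: RHS = 5, y in [9, 10]  -> 2 point(s)
  x = 13: RHS = 4, y in [2, 17]  -> 2 point(s)
  x = 14: RHS = 5, y in [9, 10]  -> 2 point(s)
  x = 17: RHS = 4, y in [2, 17]  -> 2 point(s)
  x = 18: RHS = 16, y in [4, 15]  -> 2 point(s)
Affine points: 24. Add the point at infinity: total = 25.

#E(F_19) = 25


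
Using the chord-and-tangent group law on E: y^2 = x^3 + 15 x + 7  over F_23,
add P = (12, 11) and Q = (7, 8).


P != Q, so use the chord formula.
s = (y2 - y1) / (x2 - x1) = (20) / (18) mod 23 = 19
x3 = s^2 - x1 - x2 mod 23 = 19^2 - 12 - 7 = 20
y3 = s (x1 - x3) - y1 mod 23 = 19 * (12 - 20) - 11 = 21

P + Q = (20, 21)


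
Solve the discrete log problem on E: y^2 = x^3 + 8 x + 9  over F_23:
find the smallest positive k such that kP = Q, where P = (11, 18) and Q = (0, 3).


Enumerate multiples of P until we hit Q = (0, 3):
  1P = (11, 18)
  2P = (5, 17)
  3P = (0, 3)
Match found at i = 3.

k = 3


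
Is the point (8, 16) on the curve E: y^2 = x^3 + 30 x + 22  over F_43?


Check whether y^2 = x^3 + 30 x + 22 (mod 43) for (x, y) = (8, 16).
LHS: y^2 = 16^2 mod 43 = 41
RHS: x^3 + 30 x + 22 = 8^3 + 30*8 + 22 mod 43 = 0
LHS != RHS

No, not on the curve


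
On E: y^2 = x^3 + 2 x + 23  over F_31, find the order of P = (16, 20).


Compute successive multiples of P until we hit O:
  1P = (16, 20)
  2P = (15, 7)
  3P = (14, 6)
  4P = (19, 21)
  5P = (3, 5)
  6P = (17, 17)
  7P = (7, 15)
  8P = (24, 10)
  ... (continuing to 33P)
  33P = O

ord(P) = 33


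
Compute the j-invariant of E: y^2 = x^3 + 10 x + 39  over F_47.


Delta = -16(4 a^3 + 27 b^2) mod 47 = 2
-1728 * (4 a)^3 = -1728 * (4*10)^3 mod 47 = 34
j = 34 * 2^(-1) mod 47 = 17

j = 17 (mod 47)


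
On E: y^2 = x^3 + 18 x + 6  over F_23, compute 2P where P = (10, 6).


Doubling: s = (3 x1^2 + a) / (2 y1)
s = (3*10^2 + 18) / (2*6) mod 23 = 15
x3 = s^2 - 2 x1 mod 23 = 15^2 - 2*10 = 21
y3 = s (x1 - x3) - y1 mod 23 = 15 * (10 - 21) - 6 = 13

2P = (21, 13)


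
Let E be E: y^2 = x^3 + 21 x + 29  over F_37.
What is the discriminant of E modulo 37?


4 a^3 + 27 b^2 = 4*21^3 + 27*29^2 = 37044 + 22707 = 59751
Delta = -16 * (59751) = -956016
Delta mod 37 = 27

Delta = 27 (mod 37)


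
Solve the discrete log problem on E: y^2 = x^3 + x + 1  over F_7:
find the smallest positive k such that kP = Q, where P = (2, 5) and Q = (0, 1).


Enumerate multiples of P until we hit Q = (0, 1):
  1P = (2, 5)
  2P = (0, 6)
  3P = (0, 1)
Match found at i = 3.

k = 3


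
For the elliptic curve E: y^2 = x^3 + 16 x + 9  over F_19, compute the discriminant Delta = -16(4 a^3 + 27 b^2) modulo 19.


4 a^3 + 27 b^2 = 4*16^3 + 27*9^2 = 16384 + 2187 = 18571
Delta = -16 * (18571) = -297136
Delta mod 19 = 5

Delta = 5 (mod 19)


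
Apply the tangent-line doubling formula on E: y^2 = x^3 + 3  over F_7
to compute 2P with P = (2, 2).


Doubling: s = (3 x1^2 + a) / (2 y1)
s = (3*2^2 + 0) / (2*2) mod 7 = 3
x3 = s^2 - 2 x1 mod 7 = 3^2 - 2*2 = 5
y3 = s (x1 - x3) - y1 mod 7 = 3 * (2 - 5) - 2 = 3

2P = (5, 3)


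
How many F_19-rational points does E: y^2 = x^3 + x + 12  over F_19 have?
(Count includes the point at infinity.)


For each x in F_19, count y with y^2 = x^3 + 1 x + 12 mod 19:
  x = 3: RHS = 4, y in [2, 17]  -> 2 point(s)
  x = 4: RHS = 4, y in [2, 17]  -> 2 point(s)
  x = 5: RHS = 9, y in [3, 16]  -> 2 point(s)
  x = 6: RHS = 6, y in [5, 14]  -> 2 point(s)
  x = 7: RHS = 1, y in [1, 18]  -> 2 point(s)
  x = 8: RHS = 0, y in [0]  -> 1 point(s)
  x = 9: RHS = 9, y in [3, 16]  -> 2 point(s)
  x = 11: RHS = 5, y in [9, 10]  -> 2 point(s)
  x = 12: RHS = 4, y in [2, 17]  -> 2 point(s)
  x = 15: RHS = 1, y in [1, 18]  -> 2 point(s)
  x = 16: RHS = 1, y in [1, 18]  -> 2 point(s)
Affine points: 21. Add the point at infinity: total = 22.

#E(F_19) = 22


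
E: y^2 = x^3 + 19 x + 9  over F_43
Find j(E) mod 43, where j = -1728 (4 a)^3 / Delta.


Delta = -16(4 a^3 + 27 b^2) mod 43 = 21
-1728 * (4 a)^3 = -1728 * (4*19)^3 mod 43 = 2
j = 2 * 21^(-1) mod 43 = 39

j = 39 (mod 43)


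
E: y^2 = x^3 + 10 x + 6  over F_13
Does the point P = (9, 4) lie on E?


Check whether y^2 = x^3 + 10 x + 6 (mod 13) for (x, y) = (9, 4).
LHS: y^2 = 4^2 mod 13 = 3
RHS: x^3 + 10 x + 6 = 9^3 + 10*9 + 6 mod 13 = 6
LHS != RHS

No, not on the curve


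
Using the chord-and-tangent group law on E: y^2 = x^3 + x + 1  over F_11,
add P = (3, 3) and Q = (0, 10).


P != Q, so use the chord formula.
s = (y2 - y1) / (x2 - x1) = (7) / (8) mod 11 = 5
x3 = s^2 - x1 - x2 mod 11 = 5^2 - 3 - 0 = 0
y3 = s (x1 - x3) - y1 mod 11 = 5 * (3 - 0) - 3 = 1

P + Q = (0, 1)


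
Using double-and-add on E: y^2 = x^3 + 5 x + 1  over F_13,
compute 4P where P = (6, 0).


k = 4 = 100_2 (binary, LSB first: 001)
Double-and-add from P = (6, 0):
  bit 0 = 0: acc unchanged = O
  bit 1 = 0: acc unchanged = O
  bit 2 = 1: acc = O + O = O

4P = O


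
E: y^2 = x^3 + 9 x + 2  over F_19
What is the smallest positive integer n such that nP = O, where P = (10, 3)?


Compute successive multiples of P until we hit O:
  1P = (10, 3)
  2P = (15, 15)
  3P = (18, 12)
  4P = (8, 4)
  5P = (6, 14)
  6P = (7, 3)
  7P = (2, 16)
  8P = (4, 11)
  ... (continuing to 25P)
  25P = O

ord(P) = 25


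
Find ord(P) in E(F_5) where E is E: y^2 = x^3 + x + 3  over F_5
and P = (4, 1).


Compute successive multiples of P until we hit O:
  1P = (4, 1)
  2P = (1, 0)
  3P = (4, 4)
  4P = O

ord(P) = 4


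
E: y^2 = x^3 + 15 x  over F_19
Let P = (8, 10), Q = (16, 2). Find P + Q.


P != Q, so use the chord formula.
s = (y2 - y1) / (x2 - x1) = (11) / (8) mod 19 = 18
x3 = s^2 - x1 - x2 mod 19 = 18^2 - 8 - 16 = 15
y3 = s (x1 - x3) - y1 mod 19 = 18 * (8 - 15) - 10 = 16

P + Q = (15, 16)


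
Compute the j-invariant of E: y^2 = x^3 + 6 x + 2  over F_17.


Delta = -16(4 a^3 + 27 b^2) mod 17 = 3
-1728 * (4 a)^3 = -1728 * (4*6)^3 mod 17 = 1
j = 1 * 3^(-1) mod 17 = 6

j = 6 (mod 17)


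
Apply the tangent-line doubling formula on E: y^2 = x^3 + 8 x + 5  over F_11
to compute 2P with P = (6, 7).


Doubling: s = (3 x1^2 + a) / (2 y1)
s = (3*6^2 + 8) / (2*7) mod 11 = 2
x3 = s^2 - 2 x1 mod 11 = 2^2 - 2*6 = 3
y3 = s (x1 - x3) - y1 mod 11 = 2 * (6 - 3) - 7 = 10

2P = (3, 10)


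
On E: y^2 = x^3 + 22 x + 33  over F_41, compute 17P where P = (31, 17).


k = 17 = 10001_2 (binary, LSB first: 10001)
Double-and-add from P = (31, 17):
  bit 0 = 1: acc = O + (31, 17) = (31, 17)
  bit 1 = 0: acc unchanged = (31, 17)
  bit 2 = 0: acc unchanged = (31, 17)
  bit 3 = 0: acc unchanged = (31, 17)
  bit 4 = 1: acc = (31, 17) + (33, 1) = (0, 22)

17P = (0, 22)


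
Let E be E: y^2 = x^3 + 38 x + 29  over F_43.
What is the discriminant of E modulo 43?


4 a^3 + 27 b^2 = 4*38^3 + 27*29^2 = 219488 + 22707 = 242195
Delta = -16 * (242195) = -3875120
Delta mod 43 = 40

Delta = 40 (mod 43)


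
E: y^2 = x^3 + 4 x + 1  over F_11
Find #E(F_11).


For each x in F_11, count y with y^2 = x^3 + 4 x + 1 mod 11:
  x = 0: RHS = 1, y in [1, 10]  -> 2 point(s)
  x = 4: RHS = 4, y in [2, 9]  -> 2 point(s)
  x = 5: RHS = 3, y in [5, 6]  -> 2 point(s)
  x = 7: RHS = 9, y in [3, 8]  -> 2 point(s)
Affine points: 8. Add the point at infinity: total = 9.

#E(F_11) = 9


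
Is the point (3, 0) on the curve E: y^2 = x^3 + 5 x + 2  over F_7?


Check whether y^2 = x^3 + 5 x + 2 (mod 7) for (x, y) = (3, 0).
LHS: y^2 = 0^2 mod 7 = 0
RHS: x^3 + 5 x + 2 = 3^3 + 5*3 + 2 mod 7 = 2
LHS != RHS

No, not on the curve


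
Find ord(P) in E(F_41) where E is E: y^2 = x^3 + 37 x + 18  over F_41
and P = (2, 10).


Compute successive multiples of P until we hit O:
  1P = (2, 10)
  2P = (6, 13)
  3P = (31, 40)
  4P = (4, 36)
  5P = (40, 29)
  6P = (30, 17)
  7P = (27, 35)
  8P = (13, 20)
  ... (continuing to 24P)
  24P = O

ord(P) = 24


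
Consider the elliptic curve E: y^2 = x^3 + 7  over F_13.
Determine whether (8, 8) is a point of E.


Check whether y^2 = x^3 + 0 x + 7 (mod 13) for (x, y) = (8, 8).
LHS: y^2 = 8^2 mod 13 = 12
RHS: x^3 + 0 x + 7 = 8^3 + 0*8 + 7 mod 13 = 12
LHS = RHS

Yes, on the curve


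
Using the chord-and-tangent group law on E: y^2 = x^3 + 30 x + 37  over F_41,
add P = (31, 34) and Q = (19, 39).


P != Q, so use the chord formula.
s = (y2 - y1) / (x2 - x1) = (5) / (29) mod 41 = 3
x3 = s^2 - x1 - x2 mod 41 = 3^2 - 31 - 19 = 0
y3 = s (x1 - x3) - y1 mod 41 = 3 * (31 - 0) - 34 = 18

P + Q = (0, 18)


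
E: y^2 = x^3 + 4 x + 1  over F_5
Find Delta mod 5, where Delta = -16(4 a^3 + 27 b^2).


4 a^3 + 27 b^2 = 4*4^3 + 27*1^2 = 256 + 27 = 283
Delta = -16 * (283) = -4528
Delta mod 5 = 2

Delta = 2 (mod 5)


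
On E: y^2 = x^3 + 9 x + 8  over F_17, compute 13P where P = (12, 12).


k = 13 = 1101_2 (binary, LSB first: 1011)
Double-and-add from P = (12, 12):
  bit 0 = 1: acc = O + (12, 12) = (12, 12)
  bit 1 = 0: acc unchanged = (12, 12)
  bit 2 = 1: acc = (12, 12) + (0, 5) = (9, 11)
  bit 3 = 1: acc = (9, 11) + (2, 0) = (5, 5)

13P = (5, 5)


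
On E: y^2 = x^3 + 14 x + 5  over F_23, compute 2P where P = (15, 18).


Doubling: s = (3 x1^2 + a) / (2 y1)
s = (3*15^2 + 14) / (2*18) mod 23 = 7
x3 = s^2 - 2 x1 mod 23 = 7^2 - 2*15 = 19
y3 = s (x1 - x3) - y1 mod 23 = 7 * (15 - 19) - 18 = 0

2P = (19, 0)


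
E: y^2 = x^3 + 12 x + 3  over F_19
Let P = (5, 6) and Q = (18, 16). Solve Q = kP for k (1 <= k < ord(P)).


Enumerate multiples of P until we hit Q = (18, 16):
  1P = (5, 6)
  2P = (1, 4)
  3P = (18, 16)
Match found at i = 3.

k = 3


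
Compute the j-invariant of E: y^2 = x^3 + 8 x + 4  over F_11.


Delta = -16(4 a^3 + 27 b^2) mod 11 = 8
-1728 * (4 a)^3 = -1728 * (4*8)^3 mod 11 = 1
j = 1 * 8^(-1) mod 11 = 7

j = 7 (mod 11)


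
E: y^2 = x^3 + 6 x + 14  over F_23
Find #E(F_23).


For each x in F_23, count y with y^2 = x^3 + 6 x + 14 mod 23:
  x = 3: RHS = 13, y in [6, 17]  -> 2 point(s)
  x = 5: RHS = 8, y in [10, 13]  -> 2 point(s)
  x = 6: RHS = 13, y in [6, 17]  -> 2 point(s)
  x = 7: RHS = 8, y in [10, 13]  -> 2 point(s)
  x = 10: RHS = 16, y in [4, 19]  -> 2 point(s)
  x = 11: RHS = 8, y in [10, 13]  -> 2 point(s)
  x = 13: RHS = 12, y in [9, 14]  -> 2 point(s)
  x = 14: RHS = 13, y in [6, 17]  -> 2 point(s)
  x = 15: RHS = 6, y in [11, 12]  -> 2 point(s)
  x = 19: RHS = 18, y in [8, 15]  -> 2 point(s)
Affine points: 20. Add the point at infinity: total = 21.

#E(F_23) = 21


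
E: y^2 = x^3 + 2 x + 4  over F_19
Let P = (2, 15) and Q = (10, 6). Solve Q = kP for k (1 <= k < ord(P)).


Enumerate multiples of P until we hit Q = (10, 6):
  1P = (2, 15)
  2P = (5, 14)
  3P = (10, 13)
  4P = (13, 2)
  5P = (1, 8)
  6P = (8, 0)
  7P = (1, 11)
  8P = (13, 17)
  9P = (10, 6)
Match found at i = 9.

k = 9


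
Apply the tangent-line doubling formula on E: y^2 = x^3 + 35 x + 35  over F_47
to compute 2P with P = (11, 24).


Doubling: s = (3 x1^2 + a) / (2 y1)
s = (3*11^2 + 35) / (2*24) mod 47 = 22
x3 = s^2 - 2 x1 mod 47 = 22^2 - 2*11 = 39
y3 = s (x1 - x3) - y1 mod 47 = 22 * (11 - 39) - 24 = 18

2P = (39, 18)


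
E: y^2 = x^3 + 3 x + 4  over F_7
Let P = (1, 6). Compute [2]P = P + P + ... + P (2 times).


k = 2 = 10_2 (binary, LSB first: 01)
Double-and-add from P = (1, 6):
  bit 0 = 0: acc unchanged = O
  bit 1 = 1: acc = O + (0, 5) = (0, 5)

2P = (0, 5)


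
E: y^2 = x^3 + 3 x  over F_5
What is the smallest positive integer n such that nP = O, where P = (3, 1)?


Compute successive multiples of P until we hit O:
  1P = (3, 1)
  2P = (4, 4)
  3P = (2, 2)
  4P = (1, 2)
  5P = (0, 0)
  6P = (1, 3)
  7P = (2, 3)
  8P = (4, 1)
  ... (continuing to 10P)
  10P = O

ord(P) = 10


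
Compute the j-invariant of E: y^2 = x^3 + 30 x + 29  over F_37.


Delta = -16(4 a^3 + 27 b^2) mod 37 = 2
-1728 * (4 a)^3 = -1728 * (4*30)^3 mod 37 = 27
j = 27 * 2^(-1) mod 37 = 32

j = 32 (mod 37)


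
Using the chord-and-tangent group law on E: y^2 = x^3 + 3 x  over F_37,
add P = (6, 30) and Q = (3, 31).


P != Q, so use the chord formula.
s = (y2 - y1) / (x2 - x1) = (1) / (34) mod 37 = 12
x3 = s^2 - x1 - x2 mod 37 = 12^2 - 6 - 3 = 24
y3 = s (x1 - x3) - y1 mod 37 = 12 * (6 - 24) - 30 = 13

P + Q = (24, 13)


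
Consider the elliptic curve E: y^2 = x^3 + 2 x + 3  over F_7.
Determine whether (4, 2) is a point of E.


Check whether y^2 = x^3 + 2 x + 3 (mod 7) for (x, y) = (4, 2).
LHS: y^2 = 2^2 mod 7 = 4
RHS: x^3 + 2 x + 3 = 4^3 + 2*4 + 3 mod 7 = 5
LHS != RHS

No, not on the curve


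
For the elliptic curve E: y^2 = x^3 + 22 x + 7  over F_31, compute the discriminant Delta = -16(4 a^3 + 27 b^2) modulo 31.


4 a^3 + 27 b^2 = 4*22^3 + 27*7^2 = 42592 + 1323 = 43915
Delta = -16 * (43915) = -702640
Delta mod 31 = 6

Delta = 6 (mod 31)


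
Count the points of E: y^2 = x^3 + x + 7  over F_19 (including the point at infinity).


For each x in F_19, count y with y^2 = x^3 + 1 x + 7 mod 19:
  x = 0: RHS = 7, y in [8, 11]  -> 2 point(s)
  x = 1: RHS = 9, y in [3, 16]  -> 2 point(s)
  x = 2: RHS = 17, y in [6, 13]  -> 2 point(s)
  x = 5: RHS = 4, y in [2, 17]  -> 2 point(s)
  x = 6: RHS = 1, y in [1, 18]  -> 2 point(s)
  x = 9: RHS = 4, y in [2, 17]  -> 2 point(s)
  x = 11: RHS = 0, y in [0]  -> 1 point(s)
  x = 17: RHS = 16, y in [4, 15]  -> 2 point(s)
  x = 18: RHS = 5, y in [9, 10]  -> 2 point(s)
Affine points: 17. Add the point at infinity: total = 18.

#E(F_19) = 18


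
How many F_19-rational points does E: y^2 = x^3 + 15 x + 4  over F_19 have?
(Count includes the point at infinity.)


For each x in F_19, count y with y^2 = x^3 + 15 x + 4 mod 19:
  x = 0: RHS = 4, y in [2, 17]  -> 2 point(s)
  x = 1: RHS = 1, y in [1, 18]  -> 2 point(s)
  x = 2: RHS = 4, y in [2, 17]  -> 2 point(s)
  x = 3: RHS = 0, y in [0]  -> 1 point(s)
  x = 6: RHS = 6, y in [5, 14]  -> 2 point(s)
  x = 8: RHS = 9, y in [3, 16]  -> 2 point(s)
  x = 17: RHS = 4, y in [2, 17]  -> 2 point(s)
  x = 18: RHS = 7, y in [8, 11]  -> 2 point(s)
Affine points: 15. Add the point at infinity: total = 16.

#E(F_19) = 16


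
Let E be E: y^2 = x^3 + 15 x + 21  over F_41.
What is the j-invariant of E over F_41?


Delta = -16(4 a^3 + 27 b^2) mod 41 = 3
-1728 * (4 a)^3 = -1728 * (4*15)^3 mod 41 = 10
j = 10 * 3^(-1) mod 41 = 17

j = 17 (mod 41)


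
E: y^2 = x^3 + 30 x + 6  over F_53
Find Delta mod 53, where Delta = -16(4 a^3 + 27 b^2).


4 a^3 + 27 b^2 = 4*30^3 + 27*6^2 = 108000 + 972 = 108972
Delta = -16 * (108972) = -1743552
Delta mod 53 = 42

Delta = 42 (mod 53)


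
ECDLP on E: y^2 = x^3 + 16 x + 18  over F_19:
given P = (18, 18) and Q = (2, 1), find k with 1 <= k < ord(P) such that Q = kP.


Enumerate multiples of P until we hit Q = (2, 1):
  1P = (18, 18)
  2P = (2, 1)
Match found at i = 2.

k = 2


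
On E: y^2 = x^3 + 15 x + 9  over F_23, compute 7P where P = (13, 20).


k = 7 = 111_2 (binary, LSB first: 111)
Double-and-add from P = (13, 20):
  bit 0 = 1: acc = O + (13, 20) = (13, 20)
  bit 1 = 1: acc = (13, 20) + (22, 4) = (17, 5)
  bit 2 = 1: acc = (17, 5) + (20, 12) = (17, 18)

7P = (17, 18)


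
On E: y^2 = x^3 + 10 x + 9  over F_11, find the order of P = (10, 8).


Compute successive multiples of P until we hit O:
  1P = (10, 8)
  2P = (7, 2)
  3P = (9, 5)
  4P = (1, 8)
  5P = (0, 3)
  6P = (4, 6)
  7P = (2, 2)
  8P = (3, 0)
  ... (continuing to 16P)
  16P = O

ord(P) = 16
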